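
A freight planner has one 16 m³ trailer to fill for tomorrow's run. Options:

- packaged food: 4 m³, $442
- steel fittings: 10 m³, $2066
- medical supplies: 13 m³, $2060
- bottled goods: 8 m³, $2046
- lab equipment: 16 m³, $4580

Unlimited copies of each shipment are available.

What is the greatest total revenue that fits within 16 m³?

4580

Taking lab equipment: 16 m³ used, 4580 in revenue.
No other feasible combination exceeds 4580.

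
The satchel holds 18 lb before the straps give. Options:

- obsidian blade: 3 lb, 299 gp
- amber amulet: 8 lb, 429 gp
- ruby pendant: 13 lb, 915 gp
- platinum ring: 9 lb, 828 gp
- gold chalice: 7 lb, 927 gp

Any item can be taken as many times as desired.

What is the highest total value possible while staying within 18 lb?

Best packing: obsidian blade + 2×gold chalice — 17 lb, 2153 total.
The spare 1 lb is too small for any remaining item, and no exchange beats 2153.

2153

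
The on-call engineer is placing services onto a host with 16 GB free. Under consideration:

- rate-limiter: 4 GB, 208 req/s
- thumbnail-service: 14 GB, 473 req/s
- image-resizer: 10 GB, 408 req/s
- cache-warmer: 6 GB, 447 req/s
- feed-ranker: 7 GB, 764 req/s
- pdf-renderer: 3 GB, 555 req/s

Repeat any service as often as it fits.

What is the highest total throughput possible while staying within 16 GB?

Ranking by ratio (throughput/GB): pdf-renderer 185.00, feed-ranker 109.14, cache-warmer 74.50, rate-limiter 52.00.
The ratio ordering already packs tightly: 5×pdf-renderer, 15 GB, 2775.

2775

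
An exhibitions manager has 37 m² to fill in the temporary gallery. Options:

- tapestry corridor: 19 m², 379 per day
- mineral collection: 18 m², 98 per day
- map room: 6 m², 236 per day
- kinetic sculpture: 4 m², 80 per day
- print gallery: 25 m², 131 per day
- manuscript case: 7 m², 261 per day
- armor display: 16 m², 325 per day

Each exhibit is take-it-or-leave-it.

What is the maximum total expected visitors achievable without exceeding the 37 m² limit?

956

A density-first pass picks map room + kinetic sculpture + manuscript case + armor display — 902 at 33 m².
Dropping armor display frees 16 m²; slotting in tapestry corridor (19 m²) lifts the total to 956 at 36 m².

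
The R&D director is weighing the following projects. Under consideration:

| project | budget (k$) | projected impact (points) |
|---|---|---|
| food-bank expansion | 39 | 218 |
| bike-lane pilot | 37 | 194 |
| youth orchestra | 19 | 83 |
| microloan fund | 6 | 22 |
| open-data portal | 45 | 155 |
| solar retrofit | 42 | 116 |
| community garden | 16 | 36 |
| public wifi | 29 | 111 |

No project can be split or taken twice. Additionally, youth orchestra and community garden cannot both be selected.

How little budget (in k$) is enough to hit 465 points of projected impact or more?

Look for the lowest-budget combination reaching 465.
food-bank expansion + bike-lane pilot + youth orchestra: 495 projected impact at 95 k$.
Below 95 k$ the best achievable stays under 465.

95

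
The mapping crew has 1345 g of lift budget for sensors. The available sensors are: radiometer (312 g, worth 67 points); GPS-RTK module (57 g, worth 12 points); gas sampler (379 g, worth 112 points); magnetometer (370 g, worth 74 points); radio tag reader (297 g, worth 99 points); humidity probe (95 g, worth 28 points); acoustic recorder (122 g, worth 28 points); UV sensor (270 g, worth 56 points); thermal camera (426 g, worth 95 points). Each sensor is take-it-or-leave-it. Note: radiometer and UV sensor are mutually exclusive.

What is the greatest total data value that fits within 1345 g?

362

Best packing: gas sampler + radio tag reader + humidity probe + acoustic recorder + thermal camera — 1319 g, 362 total.
Runner-up GPS-RTK module + gas sampler + magnetometer + radio tag reader + humidity probe + acoustic recorder tops out at 353.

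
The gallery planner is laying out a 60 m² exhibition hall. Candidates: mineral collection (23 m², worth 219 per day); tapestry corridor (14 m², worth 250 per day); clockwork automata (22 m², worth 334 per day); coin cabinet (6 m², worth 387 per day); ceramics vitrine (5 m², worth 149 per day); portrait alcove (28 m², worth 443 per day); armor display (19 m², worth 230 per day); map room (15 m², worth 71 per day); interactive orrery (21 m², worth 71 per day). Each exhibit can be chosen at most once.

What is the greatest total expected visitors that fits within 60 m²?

1229

Best packing: tapestry corridor + coin cabinet + ceramics vitrine + portrait alcove — 53 m², 1229 total.
Next best is coin cabinet + ceramics vitrine + portrait alcove + armor display at 1209 (58 m²) — short by 20.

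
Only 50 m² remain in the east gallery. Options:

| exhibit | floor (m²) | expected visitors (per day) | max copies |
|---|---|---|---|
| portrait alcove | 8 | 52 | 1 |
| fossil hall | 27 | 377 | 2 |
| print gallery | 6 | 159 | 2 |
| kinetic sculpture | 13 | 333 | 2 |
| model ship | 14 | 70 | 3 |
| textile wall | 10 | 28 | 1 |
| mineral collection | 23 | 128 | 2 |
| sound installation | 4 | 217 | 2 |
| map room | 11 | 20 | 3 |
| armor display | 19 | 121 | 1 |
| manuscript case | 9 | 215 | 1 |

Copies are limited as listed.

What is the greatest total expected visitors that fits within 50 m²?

Ranking by ratio (expected visitors/m²): sound installation 54.25, print gallery 26.50, kinetic sculpture 25.62, manuscript case 23.89.
The ratio heuristic lands on 2×print gallery + 2×kinetic sculpture + 2×sound installation (1418) but leaves 4 m² idle.
Replace print gallery with manuscript case: the trade gains 56 net, giving 1474 at 49 m².

1474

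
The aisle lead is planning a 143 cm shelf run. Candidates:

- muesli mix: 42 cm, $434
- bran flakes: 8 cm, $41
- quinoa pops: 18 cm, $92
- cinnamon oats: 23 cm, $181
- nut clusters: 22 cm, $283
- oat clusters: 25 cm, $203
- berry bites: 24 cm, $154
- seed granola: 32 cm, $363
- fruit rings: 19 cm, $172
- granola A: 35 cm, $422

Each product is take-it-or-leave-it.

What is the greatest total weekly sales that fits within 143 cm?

By weekly sales per cm: nut clusters 12.86, granola A 12.06, seed granola 11.34, muesli mix 10.33 lead.
Best packing: muesli mix + bran flakes + nut clusters + seed granola + granola A — 139 cm, 1543 total.
The spare 4 cm is too small for any remaining product, and no exchange beats 1543.

1543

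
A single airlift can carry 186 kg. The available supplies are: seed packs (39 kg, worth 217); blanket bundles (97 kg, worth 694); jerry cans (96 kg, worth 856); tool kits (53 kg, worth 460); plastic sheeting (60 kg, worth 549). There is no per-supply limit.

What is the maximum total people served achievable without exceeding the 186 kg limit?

By people served per kg: plastic sheeting 9.15, jerry cans 8.92, tool kits 8.68, blanket bundles 7.15 lead.
3×plastic sheeting uses 180 of the 186 kg and totals 1647.
That's the maximum — no swap from here does better than 1647.

1647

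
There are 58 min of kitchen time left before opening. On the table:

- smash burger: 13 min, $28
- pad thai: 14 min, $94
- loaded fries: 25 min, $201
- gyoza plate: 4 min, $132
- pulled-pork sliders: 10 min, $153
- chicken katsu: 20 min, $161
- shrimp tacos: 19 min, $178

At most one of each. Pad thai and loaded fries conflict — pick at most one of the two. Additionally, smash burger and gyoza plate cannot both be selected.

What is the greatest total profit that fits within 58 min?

664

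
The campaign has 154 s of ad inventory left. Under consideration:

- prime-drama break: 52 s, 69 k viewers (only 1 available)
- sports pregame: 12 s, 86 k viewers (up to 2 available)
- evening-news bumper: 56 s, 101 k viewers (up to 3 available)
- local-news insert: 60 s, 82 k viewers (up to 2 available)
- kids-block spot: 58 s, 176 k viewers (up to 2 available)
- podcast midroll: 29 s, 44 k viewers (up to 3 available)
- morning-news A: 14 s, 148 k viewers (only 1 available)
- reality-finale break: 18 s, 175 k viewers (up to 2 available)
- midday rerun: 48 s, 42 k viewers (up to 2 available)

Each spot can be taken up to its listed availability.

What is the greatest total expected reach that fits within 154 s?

Best packing: 2×sports pregame + kids-block spot + morning-news A + 2×reality-finale break — 132 s, 846 total.

846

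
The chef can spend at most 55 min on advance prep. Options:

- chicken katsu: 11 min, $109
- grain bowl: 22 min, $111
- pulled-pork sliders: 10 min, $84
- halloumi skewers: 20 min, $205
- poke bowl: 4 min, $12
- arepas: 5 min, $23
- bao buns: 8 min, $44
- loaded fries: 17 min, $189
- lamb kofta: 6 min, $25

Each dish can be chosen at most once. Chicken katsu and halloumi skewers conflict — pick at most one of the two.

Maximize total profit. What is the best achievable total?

Best packing: pulled-pork sliders + halloumi skewers + bao buns + loaded fries — 55 min, 522 total.
Runner-up pulled-pork sliders + halloumi skewers + loaded fries + lamb kofta tops out at 503.

522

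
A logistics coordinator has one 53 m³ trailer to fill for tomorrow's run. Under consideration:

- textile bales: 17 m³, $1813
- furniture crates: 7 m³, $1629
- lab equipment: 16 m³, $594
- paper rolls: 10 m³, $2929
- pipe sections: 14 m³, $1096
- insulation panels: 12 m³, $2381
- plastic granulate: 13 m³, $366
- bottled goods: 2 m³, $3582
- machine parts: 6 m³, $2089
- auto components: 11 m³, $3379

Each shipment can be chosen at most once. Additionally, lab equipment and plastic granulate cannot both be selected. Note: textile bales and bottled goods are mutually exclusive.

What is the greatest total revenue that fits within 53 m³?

15989

Best packing: furniture crates + paper rolls + insulation panels + bottled goods + machine parts + auto components — 48 m³, 15989 total.
An exhaustive check of the 1024 subsets confirms 15989.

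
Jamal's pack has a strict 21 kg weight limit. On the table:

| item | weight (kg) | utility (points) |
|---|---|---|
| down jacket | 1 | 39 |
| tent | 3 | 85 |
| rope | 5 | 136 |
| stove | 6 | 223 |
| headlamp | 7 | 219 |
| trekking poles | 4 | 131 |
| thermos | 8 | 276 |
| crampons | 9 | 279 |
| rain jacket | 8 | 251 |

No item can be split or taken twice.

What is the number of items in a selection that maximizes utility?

3

Optimal total is 718.
One optimal bundle: stove + headlamp + thermos (21 kg).
Any selection reaching 718 contains exactly 3 items.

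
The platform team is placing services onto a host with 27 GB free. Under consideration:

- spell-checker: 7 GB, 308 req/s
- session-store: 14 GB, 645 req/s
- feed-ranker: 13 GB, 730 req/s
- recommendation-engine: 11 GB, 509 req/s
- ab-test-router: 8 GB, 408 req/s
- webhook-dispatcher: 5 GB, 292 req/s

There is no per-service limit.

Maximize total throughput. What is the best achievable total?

1476

Greedy by ratio would take 5×webhook-dispatcher: 25 GB used, total 1460.
Replace webhook-dispatcher with spell-checker: the trade gains 16 net, giving 1476 at 27 GB.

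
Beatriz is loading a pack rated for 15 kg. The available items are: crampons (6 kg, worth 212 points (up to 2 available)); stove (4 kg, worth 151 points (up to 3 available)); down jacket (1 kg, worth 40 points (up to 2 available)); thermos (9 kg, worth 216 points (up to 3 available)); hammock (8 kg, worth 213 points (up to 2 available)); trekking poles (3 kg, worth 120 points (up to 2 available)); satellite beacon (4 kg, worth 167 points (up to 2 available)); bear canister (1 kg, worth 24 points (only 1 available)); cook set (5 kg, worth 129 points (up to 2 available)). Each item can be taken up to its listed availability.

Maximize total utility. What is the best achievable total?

614

By utility per kg: satellite beacon 41.75, down jacket 40.00, trekking poles 40.00, stove 37.75 lead.
Filling by ratio: 2×down jacket + trekking poles + 2×satellite beacon + bear canister for 558, with 1 kg left unused.
The 2 kg tied up in down jacket and bear canister is better spent on trekking poles — total rises to 614 (15 kg).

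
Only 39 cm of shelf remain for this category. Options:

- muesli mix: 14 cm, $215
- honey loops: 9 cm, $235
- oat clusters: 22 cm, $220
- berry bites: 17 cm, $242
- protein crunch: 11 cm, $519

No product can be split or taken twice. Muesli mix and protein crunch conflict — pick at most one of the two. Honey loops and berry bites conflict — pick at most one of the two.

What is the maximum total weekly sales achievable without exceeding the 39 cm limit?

Density check — protein crunch 47.18, honey loops 26.11, muesli mix 15.36, berry bites 14.24 are the best per cm.
Taking berry bites + protein crunch: 28 cm used, 761 in weekly sales.
That's the maximum — no feasible swap from here does better than 761.

761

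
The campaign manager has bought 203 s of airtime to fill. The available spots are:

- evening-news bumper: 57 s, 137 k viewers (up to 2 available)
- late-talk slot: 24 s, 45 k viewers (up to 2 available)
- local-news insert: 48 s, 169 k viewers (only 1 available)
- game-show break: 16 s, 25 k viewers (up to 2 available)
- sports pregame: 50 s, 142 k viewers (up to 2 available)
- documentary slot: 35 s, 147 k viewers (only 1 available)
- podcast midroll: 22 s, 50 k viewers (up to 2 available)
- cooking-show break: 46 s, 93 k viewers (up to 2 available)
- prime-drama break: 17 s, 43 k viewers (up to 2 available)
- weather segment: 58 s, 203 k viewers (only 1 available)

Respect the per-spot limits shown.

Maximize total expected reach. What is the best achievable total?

662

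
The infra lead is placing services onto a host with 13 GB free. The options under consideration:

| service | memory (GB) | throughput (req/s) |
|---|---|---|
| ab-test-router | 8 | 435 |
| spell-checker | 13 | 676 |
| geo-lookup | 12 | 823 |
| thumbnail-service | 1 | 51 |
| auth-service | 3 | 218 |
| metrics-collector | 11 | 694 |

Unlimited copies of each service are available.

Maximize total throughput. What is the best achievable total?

923

Taking thumbnail-service + 4×auth-service: 13 GB used, 923 in throughput.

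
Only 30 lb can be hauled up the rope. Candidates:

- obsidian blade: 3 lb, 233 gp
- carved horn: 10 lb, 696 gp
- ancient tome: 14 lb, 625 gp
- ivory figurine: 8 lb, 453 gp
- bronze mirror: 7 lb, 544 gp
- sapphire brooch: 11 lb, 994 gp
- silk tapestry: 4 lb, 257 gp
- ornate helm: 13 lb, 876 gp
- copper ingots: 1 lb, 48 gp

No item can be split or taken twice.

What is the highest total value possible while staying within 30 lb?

2282

Taking the top-ratio items first gives obsidian blade + bronze mirror + sapphire brooch + silk tapestry + copper ingots for 2076 (26 lb).
Dropping obsidian blade and silk tapestry frees 7 lb; slotting in carved horn (10 lb) lifts the total to 2282 at 29 lb.
The closest alternative, obsidian blade + ivory figurine + bronze mirror + sapphire brooch + copper ingots, reaches only 2272.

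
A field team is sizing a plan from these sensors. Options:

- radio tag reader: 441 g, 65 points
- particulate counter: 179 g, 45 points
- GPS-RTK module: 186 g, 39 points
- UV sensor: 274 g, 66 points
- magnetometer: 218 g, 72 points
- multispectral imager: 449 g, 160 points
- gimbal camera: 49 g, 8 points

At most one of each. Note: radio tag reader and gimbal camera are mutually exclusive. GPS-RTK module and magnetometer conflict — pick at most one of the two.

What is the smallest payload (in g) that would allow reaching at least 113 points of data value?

397

Look for the lowest-payload combination reaching 113.
particulate counter + magnetometer reaches 117 using 397 g.
Any bundle with less than 397 g falls short of 113.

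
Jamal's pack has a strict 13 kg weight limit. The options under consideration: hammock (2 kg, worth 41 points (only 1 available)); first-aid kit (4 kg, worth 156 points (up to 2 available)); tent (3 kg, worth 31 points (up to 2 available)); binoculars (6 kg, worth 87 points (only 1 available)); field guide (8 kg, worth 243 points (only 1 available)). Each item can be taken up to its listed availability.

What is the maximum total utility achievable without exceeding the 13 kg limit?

399

Taking the top-ratio items first gives hammock + 2×first-aid kit + tent for 384 (13 kg).
Dropping hammock and first-aid kit and tent frees 9 kg; slotting in field guide (8 kg) lifts the total to 399 at 12 kg.
That's the maximum — no swap from here does better than 399.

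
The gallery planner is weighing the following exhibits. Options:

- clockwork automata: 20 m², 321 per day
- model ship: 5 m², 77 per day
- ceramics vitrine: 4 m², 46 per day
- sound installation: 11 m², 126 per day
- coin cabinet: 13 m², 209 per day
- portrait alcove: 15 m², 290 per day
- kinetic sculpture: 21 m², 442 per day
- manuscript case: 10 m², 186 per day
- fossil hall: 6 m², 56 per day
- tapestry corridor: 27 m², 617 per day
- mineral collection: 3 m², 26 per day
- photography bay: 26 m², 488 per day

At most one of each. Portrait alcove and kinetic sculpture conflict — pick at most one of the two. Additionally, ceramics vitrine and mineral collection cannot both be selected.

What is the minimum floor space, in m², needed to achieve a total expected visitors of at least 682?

Need the lightest bundle worth ≥ 682.
Taking model ship + tapestry corridor gives 694 (≥ 682) for 32 m².
No combination under 32 m² hits 682.

32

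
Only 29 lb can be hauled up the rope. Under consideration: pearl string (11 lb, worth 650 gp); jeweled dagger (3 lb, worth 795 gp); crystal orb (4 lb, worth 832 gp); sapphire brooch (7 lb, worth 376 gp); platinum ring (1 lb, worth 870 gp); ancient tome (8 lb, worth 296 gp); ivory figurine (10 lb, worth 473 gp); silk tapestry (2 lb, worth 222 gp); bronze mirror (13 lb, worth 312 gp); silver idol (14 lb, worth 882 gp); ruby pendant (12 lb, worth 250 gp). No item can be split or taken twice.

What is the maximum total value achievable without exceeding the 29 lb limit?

3755

A density-first pass picks jeweled dagger + crystal orb + platinum ring + silk tapestry + silver idol — 3601 at 24 lb.
Replace silk tapestry with sapphire brooch: the trade gains 154 net, giving 3755 at 29 lb.
The closest alternative, pearl string + jeweled dagger + crystal orb + sapphire brooch + platinum ring + silk tapestry, reaches only 3745.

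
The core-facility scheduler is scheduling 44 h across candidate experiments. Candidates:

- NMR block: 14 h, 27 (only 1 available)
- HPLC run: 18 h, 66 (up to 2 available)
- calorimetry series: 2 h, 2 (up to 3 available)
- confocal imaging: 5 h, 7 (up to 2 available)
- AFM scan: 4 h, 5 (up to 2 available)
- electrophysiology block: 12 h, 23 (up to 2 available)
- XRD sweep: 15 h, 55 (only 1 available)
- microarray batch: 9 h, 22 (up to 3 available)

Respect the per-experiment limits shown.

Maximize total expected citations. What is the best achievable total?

A density-first pass picks 2×HPLC run + calorimetry series + confocal imaging — 141 at 43 h.
Replace HPLC run and confocal imaging with XRD sweep + microarray batch: the trade gains 4 net, giving 145 at 44 h.
Every other selection either busts 44 h or exceeds an availability limit or fails to beat 145.

145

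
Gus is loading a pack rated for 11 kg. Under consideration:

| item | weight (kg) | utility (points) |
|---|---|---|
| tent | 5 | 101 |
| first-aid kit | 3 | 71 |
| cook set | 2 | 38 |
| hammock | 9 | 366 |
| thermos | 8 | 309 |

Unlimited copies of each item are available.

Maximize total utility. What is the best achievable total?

404

Ranking by ratio (utility/kg): hammock 40.67, thermos 38.62, first-aid kit 23.67.
Best packing: cook set + hammock — 11 kg, 404 total.
No other feasible combination exceeds 404.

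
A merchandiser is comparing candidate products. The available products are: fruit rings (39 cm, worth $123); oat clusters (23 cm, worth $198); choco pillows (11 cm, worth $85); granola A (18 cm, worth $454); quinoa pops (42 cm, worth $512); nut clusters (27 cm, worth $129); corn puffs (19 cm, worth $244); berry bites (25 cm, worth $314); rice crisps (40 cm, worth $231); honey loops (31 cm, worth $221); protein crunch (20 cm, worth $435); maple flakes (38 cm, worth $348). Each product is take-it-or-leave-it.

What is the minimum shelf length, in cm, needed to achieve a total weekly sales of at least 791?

Minimise cm subject to total weekly sales ≥ 791.
granola A + protein crunch reaches 889 using 38 cm.
No combination under 38 cm hits 791.

38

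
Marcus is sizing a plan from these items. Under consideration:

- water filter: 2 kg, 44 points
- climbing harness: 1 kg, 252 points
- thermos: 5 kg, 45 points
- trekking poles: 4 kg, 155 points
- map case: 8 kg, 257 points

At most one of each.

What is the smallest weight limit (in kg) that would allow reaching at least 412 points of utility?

7

Need the lightest bundle worth ≥ 412.
water filter + climbing harness + trekking poles reaches 451 using 7 kg.
Below 7 kg the best achievable stays under 412.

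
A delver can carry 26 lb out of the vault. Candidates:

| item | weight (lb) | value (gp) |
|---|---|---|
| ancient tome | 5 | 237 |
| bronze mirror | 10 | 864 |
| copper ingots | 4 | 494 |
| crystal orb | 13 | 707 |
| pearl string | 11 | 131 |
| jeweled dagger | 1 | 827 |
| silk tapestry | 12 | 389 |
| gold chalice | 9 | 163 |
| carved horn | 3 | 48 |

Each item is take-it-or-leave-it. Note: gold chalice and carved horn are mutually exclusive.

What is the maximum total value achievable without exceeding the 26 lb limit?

2470

Taking ancient tome + bronze mirror + copper ingots + jeweled dagger + carved horn: 23 lb used, 2470 in value.
That's the maximum — no feasible swap from here does better than 2470.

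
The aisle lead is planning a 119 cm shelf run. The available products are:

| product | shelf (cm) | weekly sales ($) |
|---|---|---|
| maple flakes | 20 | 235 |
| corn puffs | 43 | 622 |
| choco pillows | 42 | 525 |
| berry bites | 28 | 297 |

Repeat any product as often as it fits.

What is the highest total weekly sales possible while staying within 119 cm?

1541

Filling by ratio: maple flakes + 2×corn puffs for 1479, with 13 cm left unused.
The 20 cm tied up in maple flakes is better spent on berry bites — total rises to 1541 (114 cm).
Every other selection either busts 119 cm or fails to beat 1541.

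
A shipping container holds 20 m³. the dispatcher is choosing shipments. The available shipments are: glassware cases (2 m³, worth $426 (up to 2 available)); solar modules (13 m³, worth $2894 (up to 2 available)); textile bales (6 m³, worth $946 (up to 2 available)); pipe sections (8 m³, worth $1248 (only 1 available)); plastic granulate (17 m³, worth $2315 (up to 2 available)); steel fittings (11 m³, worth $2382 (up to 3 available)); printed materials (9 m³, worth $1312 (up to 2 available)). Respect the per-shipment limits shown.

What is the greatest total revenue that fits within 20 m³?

3840

A density-first pass picks 2×glassware cases + solar modules — 3746 at 17 m³.
Replace 2×glassware cases with textile bales: the trade gains 94 net, giving 3840 at 19 m³.
That's the maximum — no swap from here does better than 3840.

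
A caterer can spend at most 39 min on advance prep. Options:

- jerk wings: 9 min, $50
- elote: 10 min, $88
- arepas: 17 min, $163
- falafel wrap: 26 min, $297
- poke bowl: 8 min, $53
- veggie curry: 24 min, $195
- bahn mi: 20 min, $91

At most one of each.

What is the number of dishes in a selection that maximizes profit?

2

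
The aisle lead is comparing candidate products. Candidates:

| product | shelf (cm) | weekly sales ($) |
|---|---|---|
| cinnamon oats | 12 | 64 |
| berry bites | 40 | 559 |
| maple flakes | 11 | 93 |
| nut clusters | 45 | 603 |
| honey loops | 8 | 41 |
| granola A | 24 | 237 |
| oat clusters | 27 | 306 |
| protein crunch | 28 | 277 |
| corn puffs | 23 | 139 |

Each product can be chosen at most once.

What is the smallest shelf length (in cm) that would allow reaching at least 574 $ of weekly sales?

Look for the lowest-shelf combination reaching 574.
Taking nut clusters gives 603 (≥ 574) for 45 cm.
Below 45 cm the best achievable stays under 574.

45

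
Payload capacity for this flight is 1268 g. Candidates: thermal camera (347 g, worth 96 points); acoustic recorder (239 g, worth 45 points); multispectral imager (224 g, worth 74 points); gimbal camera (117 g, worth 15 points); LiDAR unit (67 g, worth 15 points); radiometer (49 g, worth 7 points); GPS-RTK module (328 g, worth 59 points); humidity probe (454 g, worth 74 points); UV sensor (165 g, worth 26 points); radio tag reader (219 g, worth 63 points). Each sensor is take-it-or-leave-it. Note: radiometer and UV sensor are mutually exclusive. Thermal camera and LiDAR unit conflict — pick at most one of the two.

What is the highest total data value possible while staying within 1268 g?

307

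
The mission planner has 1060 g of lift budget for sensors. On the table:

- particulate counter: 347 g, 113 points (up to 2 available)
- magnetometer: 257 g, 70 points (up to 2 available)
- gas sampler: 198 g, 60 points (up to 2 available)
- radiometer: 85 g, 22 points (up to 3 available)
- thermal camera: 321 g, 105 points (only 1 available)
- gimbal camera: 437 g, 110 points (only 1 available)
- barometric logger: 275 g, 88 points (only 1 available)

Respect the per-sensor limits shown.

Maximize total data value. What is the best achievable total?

Taking the top-ratio sensors first gives 2×particulate counter + thermal camera for 331 (1015 g).
Dropping thermal camera frees 321 g; slotting in radiometer + barometric logger (360 g) lifts the total to 336 at 1054 g.

336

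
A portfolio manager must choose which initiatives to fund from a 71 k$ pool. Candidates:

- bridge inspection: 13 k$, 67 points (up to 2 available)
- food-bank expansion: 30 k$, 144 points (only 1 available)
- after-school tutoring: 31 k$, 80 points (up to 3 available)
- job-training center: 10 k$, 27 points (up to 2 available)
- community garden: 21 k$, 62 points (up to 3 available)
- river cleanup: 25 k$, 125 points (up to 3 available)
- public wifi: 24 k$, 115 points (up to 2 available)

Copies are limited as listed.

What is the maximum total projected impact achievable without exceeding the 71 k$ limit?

Density check — bridge inspection 5.15, river cleanup 5.00, food-bank expansion 4.80, public wifi 4.79 are the best per k$.
Greedy by ratio would take 2×bridge inspection + 2×job-training center + river cleanup: 71 k$ used, total 313.
Replace bridge inspection and 2×job-training center with food-bank expansion: the trade gains 23 net, giving 336 at 68 k$.
That's the maximum — no swap from here does better than 336.

336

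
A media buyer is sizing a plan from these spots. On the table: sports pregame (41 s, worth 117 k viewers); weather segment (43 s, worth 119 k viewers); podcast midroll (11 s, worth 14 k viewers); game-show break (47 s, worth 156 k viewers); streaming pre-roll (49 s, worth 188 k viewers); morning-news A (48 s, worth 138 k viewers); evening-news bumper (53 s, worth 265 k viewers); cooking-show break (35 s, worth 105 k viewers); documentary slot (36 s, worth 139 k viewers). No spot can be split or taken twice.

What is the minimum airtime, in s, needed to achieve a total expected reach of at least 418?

Need the lightest bundle worth ≥ 418.
game-show break + evening-news bumper reaches 421 using 100 s.
Any bundle with less than 100 s falls short of 418.

100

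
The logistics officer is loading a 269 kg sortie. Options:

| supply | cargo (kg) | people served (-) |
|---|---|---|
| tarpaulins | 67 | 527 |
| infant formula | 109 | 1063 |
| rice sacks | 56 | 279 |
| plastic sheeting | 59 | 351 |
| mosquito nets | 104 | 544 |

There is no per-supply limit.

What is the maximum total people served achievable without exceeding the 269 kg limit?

Density check — infant formula 9.75, tarpaulins 7.87, plastic sheeting 5.95, mosquito nets 5.23 are the best per kg.
Taking 2×infant formula: 218 kg used, 2126 in people served.
That's the maximum — no swap from here does better than 2126.

2126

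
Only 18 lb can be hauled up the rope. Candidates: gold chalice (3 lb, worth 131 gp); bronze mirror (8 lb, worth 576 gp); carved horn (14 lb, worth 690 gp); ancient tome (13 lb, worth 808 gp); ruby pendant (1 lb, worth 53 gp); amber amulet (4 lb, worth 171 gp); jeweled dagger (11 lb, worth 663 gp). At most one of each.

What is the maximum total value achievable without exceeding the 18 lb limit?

1032

The ratio heuristic lands on gold chalice + bronze mirror + ruby pendant + amber amulet (931) but leaves 2 lb idle.
Dropping gold chalice and bronze mirror frees 11 lb; slotting in ancient tome (13 lb) lifts the total to 1032 at 18 lb.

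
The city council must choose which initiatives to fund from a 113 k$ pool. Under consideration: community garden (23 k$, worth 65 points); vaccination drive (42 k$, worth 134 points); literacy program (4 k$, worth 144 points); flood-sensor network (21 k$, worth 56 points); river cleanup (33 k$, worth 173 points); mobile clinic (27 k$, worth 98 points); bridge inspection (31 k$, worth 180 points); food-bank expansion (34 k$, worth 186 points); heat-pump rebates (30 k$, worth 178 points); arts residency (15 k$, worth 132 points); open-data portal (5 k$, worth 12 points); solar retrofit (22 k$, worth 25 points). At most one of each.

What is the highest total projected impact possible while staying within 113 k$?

Density check — literacy program 36.00, arts residency 8.80, heat-pump rebates 5.93 are the best per k$.
Best packing: literacy program + river cleanup + bridge inspection + heat-pump rebates + arts residency — 113 k$, 807 total.
Runner-up literacy program + mobile clinic + bridge inspection + heat-pump rebates + arts residency + open-data portal tops out at 744.

807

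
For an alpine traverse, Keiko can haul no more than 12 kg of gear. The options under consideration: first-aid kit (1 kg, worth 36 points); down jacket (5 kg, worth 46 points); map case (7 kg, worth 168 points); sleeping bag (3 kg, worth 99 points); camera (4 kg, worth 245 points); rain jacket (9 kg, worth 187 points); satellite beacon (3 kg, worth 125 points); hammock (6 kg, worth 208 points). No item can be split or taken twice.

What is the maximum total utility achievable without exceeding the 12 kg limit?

The ratio ordering already packs tightly: first-aid kit + sleeping bag + camera + satellite beacon, 11 kg, 505.

505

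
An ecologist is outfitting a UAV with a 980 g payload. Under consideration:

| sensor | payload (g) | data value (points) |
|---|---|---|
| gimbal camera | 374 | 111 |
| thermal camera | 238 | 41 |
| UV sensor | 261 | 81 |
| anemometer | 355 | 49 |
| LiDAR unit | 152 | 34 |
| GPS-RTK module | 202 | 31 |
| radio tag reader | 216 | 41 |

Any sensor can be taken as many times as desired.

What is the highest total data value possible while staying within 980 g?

277

Density check — UV sensor 0.31, gimbal camera 0.30, LiDAR unit 0.22 are the best per g.
Taking 3×UV sensor + LiDAR unit: 935 g used, 277 in data value.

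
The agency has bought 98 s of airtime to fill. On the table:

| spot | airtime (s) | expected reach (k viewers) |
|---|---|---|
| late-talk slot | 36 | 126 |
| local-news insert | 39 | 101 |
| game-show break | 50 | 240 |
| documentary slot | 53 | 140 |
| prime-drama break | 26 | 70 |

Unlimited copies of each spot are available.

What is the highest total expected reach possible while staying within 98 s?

By expected reach per s: game-show break 4.80, late-talk slot 3.50, prime-drama break 2.69, documentary slot 2.64 lead.
The ratio ordering already packs tightly: late-talk slot + game-show break, 86 s, 366.

366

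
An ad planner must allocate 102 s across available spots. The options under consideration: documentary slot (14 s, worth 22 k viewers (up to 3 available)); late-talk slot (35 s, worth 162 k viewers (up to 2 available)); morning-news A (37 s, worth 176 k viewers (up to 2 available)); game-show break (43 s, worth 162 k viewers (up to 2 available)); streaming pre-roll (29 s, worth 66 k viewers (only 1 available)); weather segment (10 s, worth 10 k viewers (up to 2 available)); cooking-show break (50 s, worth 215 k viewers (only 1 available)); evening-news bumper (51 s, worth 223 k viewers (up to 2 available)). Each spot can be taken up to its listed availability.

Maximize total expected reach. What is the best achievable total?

446

Greedy by ratio would take 2×documentary slot + 2×morning-news A: 102 s used, total 396.
The 102 s tied up in 2×documentary slot and 2×morning-news A is better spent on 2×evening-news bumper — total rises to 446 (102 s).
No other feasible combination exceeds 446.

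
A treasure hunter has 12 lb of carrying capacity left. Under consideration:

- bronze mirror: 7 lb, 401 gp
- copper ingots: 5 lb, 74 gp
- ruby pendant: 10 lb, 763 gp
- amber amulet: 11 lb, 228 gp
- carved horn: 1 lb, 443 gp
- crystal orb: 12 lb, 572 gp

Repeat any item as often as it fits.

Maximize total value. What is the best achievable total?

Best packing: 12×carved horn — 12 lb, 5316 total.
That's the maximum — no swap from here does better than 5316.

5316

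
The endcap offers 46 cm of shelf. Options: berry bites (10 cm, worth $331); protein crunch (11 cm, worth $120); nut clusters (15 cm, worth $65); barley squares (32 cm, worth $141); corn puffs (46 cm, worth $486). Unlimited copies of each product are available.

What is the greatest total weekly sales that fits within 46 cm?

The ratio ordering already packs tightly: 4×berry bites, 40 cm, 1324.
Every other selection either busts 46 cm or fails to beat 1324.

1324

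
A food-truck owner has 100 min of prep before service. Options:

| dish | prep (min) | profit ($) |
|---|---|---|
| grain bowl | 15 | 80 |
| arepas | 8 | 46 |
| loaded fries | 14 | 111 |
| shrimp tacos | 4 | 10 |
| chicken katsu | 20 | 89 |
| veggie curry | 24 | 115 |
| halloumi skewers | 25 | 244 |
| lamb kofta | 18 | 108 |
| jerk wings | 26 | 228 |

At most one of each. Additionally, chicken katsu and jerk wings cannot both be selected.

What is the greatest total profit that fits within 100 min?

Greedy by ratio would take arepas + loaded fries + shrimp tacos + halloumi skewers + lamb kofta + jerk wings: 95 min used, total 747.
Replace arepas and shrimp tacos with grain bowl: the trade gains 24 net, giving 771 at 98 min.
The closest alternative, arepas + loaded fries + shrimp tacos + halloumi skewers + lamb kofta + jerk wings, reaches only 747.

771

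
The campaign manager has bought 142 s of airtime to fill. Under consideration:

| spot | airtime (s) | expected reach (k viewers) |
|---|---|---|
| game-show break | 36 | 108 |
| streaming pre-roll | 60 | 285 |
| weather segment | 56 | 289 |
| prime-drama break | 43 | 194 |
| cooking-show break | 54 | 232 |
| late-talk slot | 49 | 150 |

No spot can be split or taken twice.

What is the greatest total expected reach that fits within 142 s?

Taking the top-ratio spots first gives streaming pre-roll + weather segment for 574 (116 s).
Dropping streaming pre-roll frees 60 s; slotting in game-show break + prime-drama break (79 s) lifts the total to 591 at 135 s.

591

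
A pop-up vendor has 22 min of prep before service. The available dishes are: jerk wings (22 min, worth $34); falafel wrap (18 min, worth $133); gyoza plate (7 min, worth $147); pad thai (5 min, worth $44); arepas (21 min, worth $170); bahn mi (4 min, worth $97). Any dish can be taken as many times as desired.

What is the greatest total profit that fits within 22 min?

By profit per min: bahn mi 24.25, gyoza plate 21.00, pad thai 8.80 lead.
Greedy by ratio would take 5×bahn mi: 20 min used, total 485.
The 12 min tied up in 3×bahn mi is better spent on 2×gyoza plate — total rises to 488 (22 min).
Nothing else within 22 min beats 488.

488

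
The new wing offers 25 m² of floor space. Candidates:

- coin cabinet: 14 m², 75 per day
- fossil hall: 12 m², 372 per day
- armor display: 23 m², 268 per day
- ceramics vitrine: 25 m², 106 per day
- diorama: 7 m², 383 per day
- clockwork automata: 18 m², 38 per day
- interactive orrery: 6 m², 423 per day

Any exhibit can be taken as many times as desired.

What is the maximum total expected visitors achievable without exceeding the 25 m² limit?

Density check — interactive orrery 70.50, diorama 54.71, fossil hall 31.00 are the best per m².
4×interactive orrery uses 24 of the 25 m² and totals 1692.
Nothing else within 25 m² beats 1692.

1692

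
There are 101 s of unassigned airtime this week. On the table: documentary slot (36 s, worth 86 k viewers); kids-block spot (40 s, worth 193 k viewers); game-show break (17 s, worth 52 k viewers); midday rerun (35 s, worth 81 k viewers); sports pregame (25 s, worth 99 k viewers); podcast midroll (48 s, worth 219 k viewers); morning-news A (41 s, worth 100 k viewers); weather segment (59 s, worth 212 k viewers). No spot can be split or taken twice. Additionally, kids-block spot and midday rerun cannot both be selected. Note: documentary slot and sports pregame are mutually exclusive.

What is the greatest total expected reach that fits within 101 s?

412

Density check — kids-block spot 4.83, podcast midroll 4.56, sports pregame 3.96, weather segment 3.59 are the best per s.
Best packing: kids-block spot + podcast midroll — 88 s, 412 total.
That's the maximum — no feasible swap from here does better than 412.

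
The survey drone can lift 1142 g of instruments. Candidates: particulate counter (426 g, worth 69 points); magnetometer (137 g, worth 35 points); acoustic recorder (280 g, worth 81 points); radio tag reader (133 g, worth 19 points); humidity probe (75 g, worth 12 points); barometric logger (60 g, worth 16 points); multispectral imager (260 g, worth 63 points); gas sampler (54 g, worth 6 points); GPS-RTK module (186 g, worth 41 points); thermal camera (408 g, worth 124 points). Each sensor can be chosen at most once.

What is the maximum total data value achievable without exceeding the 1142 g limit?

309

Ranking by ratio (data value/g): thermal camera 0.30, acoustic recorder 0.29, barometric logger 0.27, magnetometer 0.26.
Greedy by ratio would take magnetometer + acoustic recorder + barometric logger + gas sampler + GPS-RTK module + thermal camera: 1125 g used, total 303.
Dropping barometric logger and GPS-RTK module frees 246 g; slotting in multispectral imager (260 g) lifts the total to 309 at 1139 g.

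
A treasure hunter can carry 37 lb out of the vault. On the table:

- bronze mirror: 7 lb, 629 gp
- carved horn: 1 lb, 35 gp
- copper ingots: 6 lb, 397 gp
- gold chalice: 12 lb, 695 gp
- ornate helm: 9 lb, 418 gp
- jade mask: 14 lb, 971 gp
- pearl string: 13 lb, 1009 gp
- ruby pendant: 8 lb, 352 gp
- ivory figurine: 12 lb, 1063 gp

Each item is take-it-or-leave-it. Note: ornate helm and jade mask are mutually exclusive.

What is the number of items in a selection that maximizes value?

The maximum value within 37 lb is 2784.
One optimal bundle: bronze mirror + copper ingots + gold chalice + ivory figurine (37 lb).
All optima have 4 items.

4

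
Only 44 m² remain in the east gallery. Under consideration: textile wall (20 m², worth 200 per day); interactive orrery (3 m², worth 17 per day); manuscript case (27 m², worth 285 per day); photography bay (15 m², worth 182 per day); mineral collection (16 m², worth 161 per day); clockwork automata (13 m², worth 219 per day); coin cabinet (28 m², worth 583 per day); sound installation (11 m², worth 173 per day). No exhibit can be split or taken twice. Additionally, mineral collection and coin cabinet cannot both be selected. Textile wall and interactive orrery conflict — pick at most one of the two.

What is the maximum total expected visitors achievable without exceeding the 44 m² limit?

819

Best packing: interactive orrery + clockwork automata + coin cabinet — 44 m², 819 total.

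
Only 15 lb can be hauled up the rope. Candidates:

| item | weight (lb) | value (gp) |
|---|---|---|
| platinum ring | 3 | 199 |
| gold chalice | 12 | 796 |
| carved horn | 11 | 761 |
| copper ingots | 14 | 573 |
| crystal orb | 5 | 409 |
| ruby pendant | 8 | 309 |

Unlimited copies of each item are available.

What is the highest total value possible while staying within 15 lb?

1227

Density check — crystal orb 81.80, carved horn 69.18, platinum ring 66.33, gold chalice 66.33 are the best per lb.
The ratio ordering already packs tightly: 3×crystal orb, 15 lb, 1227.
That's the maximum — no swap from here does better than 1227.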